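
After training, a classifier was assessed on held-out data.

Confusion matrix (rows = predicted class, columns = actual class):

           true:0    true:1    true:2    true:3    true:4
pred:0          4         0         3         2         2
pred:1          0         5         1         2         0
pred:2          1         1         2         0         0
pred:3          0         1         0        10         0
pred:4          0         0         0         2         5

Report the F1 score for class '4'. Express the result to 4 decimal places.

0.7143

Treat '4' as positive and all other classes as negative.
F1 score = 2·TP/(2·TP+FP+FN).
4: TP=5, FP=0+0+0+2=2, FN=2+0+0+0=2 → 10/14 = 0.71429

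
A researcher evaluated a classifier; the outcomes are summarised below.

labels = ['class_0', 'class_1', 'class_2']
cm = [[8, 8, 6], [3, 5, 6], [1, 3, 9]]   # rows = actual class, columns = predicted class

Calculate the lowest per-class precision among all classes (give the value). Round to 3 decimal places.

Per-class precision (TP/(TP+FP)):
  class_0: TP=8, FP=3+1=4 → 8/12 = 0.6667
  class_1: TP=5, FP=8+3=11 → 5/16 = 0.3125
  class_2: TP=9, FP=6+6=12 → 9/21 = 0.4286
Lowest is class 'class_1' with precision = 0.313.

0.313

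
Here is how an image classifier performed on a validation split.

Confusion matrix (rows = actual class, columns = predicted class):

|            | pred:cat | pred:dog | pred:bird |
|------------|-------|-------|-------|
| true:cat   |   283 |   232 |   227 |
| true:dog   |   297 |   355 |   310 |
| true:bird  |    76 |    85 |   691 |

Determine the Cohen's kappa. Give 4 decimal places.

0.2796

Observed agreement pₒ = trace/N = 1329/2556 = 0.51995
Expected agreement pₑ = Σ (rowᵢ·colᵢ)/N² = (742·656 + 962·672 + 852·1228)/2556² = 0.33360
κ = (pₒ − pₑ)/(1 − pₑ) = (0.51995 − 0.33360)/(1 − 0.33360) = 0.2796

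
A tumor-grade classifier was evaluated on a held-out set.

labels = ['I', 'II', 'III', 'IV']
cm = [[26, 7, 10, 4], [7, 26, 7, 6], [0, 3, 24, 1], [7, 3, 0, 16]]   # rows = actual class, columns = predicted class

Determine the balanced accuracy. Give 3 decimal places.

Balanced accuracy = mean of per-class recall.
  I: recall = 26/47 = 0.5532
  II: recall = 26/46 = 0.5652
  III: recall = 24/28 = 0.8571
  IV: recall = 16/26 = 0.6154
Mean = (0.5532 + 0.5652 + 0.8571 + 0.6154) / 4 = 0.648

0.648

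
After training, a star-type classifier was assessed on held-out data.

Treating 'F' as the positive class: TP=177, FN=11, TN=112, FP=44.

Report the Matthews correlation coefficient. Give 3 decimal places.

0.685

MCC = (TP·TN − FP·FN) / √((TP+FP)(TP+FN)(TN+FP)(TN+FN))
Numerator = 177·112 − 44·11 = 19340
Denominator = √(221·188·156·123) = √797223024 = 28235.1381
MCC = 19340 / 28235.1381 = 0.685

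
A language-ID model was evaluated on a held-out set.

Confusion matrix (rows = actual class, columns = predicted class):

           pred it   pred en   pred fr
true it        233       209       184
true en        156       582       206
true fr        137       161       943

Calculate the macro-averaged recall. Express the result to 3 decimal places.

0.583

Per-class recall (TP/(TP+FN)):
  it: TP=233, FN=209+184=393 → 233/626 = 0.3722
  en: TP=582, FN=156+206=362 → 582/944 = 0.6165
  fr: TP=943, FN=137+161=298 → 943/1241 = 0.7599
Macro-recall = mean = (0.3722 + 0.6165 + 0.7599) / 3 = 0.583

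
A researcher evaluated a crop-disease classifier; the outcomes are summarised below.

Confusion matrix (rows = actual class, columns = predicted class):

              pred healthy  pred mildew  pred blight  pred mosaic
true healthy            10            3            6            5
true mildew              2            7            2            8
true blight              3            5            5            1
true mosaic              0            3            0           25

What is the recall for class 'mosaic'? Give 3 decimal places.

0.893

recall = TP/(TP+FN).
mosaic: TP=25, FN=0+3+0=3 → 25/28 = 0.8929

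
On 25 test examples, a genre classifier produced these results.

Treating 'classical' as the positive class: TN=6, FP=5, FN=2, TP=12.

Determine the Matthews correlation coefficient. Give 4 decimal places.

0.4284

MCC = (TP·TN − FP·FN) / √((TP+FP)(TP+FN)(TN+FP)(TN+FN))
Numerator = 12·6 − 5·2 = 62
Denominator = √(17·14·11·8) = √20944 = 144.7204
MCC = 62 / 144.7204 = 0.4284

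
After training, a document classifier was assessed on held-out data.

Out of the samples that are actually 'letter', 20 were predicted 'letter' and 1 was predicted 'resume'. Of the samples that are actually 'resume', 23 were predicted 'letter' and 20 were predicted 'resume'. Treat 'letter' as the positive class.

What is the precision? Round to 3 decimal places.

Precision = TP/(TP+FP) = 20/(20+23) = 20/43 = 0.465

0.465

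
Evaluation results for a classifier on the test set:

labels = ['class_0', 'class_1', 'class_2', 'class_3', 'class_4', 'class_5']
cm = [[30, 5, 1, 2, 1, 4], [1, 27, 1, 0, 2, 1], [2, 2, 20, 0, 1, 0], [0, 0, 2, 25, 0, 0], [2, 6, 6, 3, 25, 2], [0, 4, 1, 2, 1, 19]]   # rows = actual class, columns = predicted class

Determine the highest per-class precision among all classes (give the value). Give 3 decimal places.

Per-class precision (TP/(TP+FP)):
  class_0: TP=30, FP=1+2+0+2+0=5 → 30/35 = 0.8571
  class_1: TP=27, FP=5+2+0+6+4=17 → 27/44 = 0.6136
  class_2: TP=20, FP=1+1+2+6+1=11 → 20/31 = 0.6452
  class_3: TP=25, FP=2+0+0+3+2=7 → 25/32 = 0.7813
  class_4: TP=25, FP=1+2+1+0+1=5 → 25/30 = 0.8333
  class_5: TP=19, FP=4+1+0+0+2=7 → 19/26 = 0.7308
Highest is class 'class_0' with precision = 0.857.

0.857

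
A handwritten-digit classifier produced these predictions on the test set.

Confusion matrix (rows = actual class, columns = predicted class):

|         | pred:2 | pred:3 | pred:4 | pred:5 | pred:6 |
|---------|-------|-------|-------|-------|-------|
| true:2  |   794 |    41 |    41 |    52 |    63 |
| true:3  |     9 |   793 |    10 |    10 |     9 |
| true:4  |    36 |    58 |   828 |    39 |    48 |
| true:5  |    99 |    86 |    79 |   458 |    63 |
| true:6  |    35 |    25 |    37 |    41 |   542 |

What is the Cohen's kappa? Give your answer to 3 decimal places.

0.742

Observed agreement pₒ = trace/N = 3415/4296 = 0.7949
Expected agreement pₑ = Σ (rowᵢ·colᵢ)/N² = (991·973 + 831·1003 + 1009·995 + 785·600 + 680·725)/4296² = 0.2040
κ = (pₒ − pₑ)/(1 − pₑ) = (0.7949 − 0.2040)/(1 − 0.2040) = 0.742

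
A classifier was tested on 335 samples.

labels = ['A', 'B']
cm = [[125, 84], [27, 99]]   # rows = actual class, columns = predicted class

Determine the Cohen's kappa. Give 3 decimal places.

0.352

Observed agreement pₒ = trace/N = 224/335 = 0.6687
Expected agreement pₑ = Σ (rowᵢ·colᵢ)/N² = (209·152 + 126·183)/335² = 0.4885
κ = (pₒ − pₑ)/(1 − pₑ) = (0.6687 − 0.4885)/(1 − 0.4885) = 0.352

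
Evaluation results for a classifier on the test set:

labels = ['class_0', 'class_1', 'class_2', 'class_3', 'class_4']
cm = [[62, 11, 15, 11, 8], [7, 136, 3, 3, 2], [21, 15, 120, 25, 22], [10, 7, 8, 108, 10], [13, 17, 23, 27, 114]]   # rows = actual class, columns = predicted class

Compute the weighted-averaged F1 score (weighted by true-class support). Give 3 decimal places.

0.673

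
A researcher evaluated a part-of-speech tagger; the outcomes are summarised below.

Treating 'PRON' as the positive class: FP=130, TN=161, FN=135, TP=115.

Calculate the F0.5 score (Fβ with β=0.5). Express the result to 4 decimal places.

Fβ = (1+β²)·TP / ((1+β²)·TP + β²·FN + FP), with β²=1/4
= 1.25·115 / (1.25·115 + 0.25·135 + 130) = 0.4675

0.4675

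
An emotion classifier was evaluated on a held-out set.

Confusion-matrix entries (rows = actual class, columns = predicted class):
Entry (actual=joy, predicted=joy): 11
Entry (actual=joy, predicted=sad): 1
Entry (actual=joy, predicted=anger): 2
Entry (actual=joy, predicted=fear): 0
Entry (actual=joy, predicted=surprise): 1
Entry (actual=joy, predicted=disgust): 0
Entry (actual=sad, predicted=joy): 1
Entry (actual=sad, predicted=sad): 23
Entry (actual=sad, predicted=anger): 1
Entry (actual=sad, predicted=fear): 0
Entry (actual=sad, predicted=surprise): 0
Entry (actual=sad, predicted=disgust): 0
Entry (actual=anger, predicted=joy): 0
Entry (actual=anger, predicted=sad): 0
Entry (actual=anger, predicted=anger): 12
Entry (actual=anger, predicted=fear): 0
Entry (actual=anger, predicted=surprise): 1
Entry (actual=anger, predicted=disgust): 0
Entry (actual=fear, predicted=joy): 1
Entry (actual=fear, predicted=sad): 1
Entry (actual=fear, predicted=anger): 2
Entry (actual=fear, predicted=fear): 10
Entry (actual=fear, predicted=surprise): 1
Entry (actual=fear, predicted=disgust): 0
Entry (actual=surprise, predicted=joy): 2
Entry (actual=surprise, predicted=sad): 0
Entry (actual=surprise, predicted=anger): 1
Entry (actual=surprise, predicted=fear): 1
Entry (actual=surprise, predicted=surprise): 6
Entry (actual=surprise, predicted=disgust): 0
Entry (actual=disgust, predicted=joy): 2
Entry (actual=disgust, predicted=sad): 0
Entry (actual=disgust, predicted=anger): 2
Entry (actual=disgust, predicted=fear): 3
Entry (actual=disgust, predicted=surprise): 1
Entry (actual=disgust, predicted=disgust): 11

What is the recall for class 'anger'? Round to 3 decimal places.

0.923

Take TP from the diagonal, FP from the rest of the 'anger' prediction marginal, FN from the rest of the 'anger' actual marginal.
recall = TP/(TP+FN).
anger: TP=12, FN=0+0+0+1+0=1 → 12/13 = 0.9231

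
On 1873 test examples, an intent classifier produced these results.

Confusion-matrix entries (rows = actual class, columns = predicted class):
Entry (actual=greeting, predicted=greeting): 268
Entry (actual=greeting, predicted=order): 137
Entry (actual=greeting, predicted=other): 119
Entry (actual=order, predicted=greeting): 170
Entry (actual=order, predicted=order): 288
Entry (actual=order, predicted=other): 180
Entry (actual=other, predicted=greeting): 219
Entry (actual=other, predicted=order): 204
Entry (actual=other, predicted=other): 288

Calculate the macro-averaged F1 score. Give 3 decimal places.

0.451

Per-class F1 score (2·TP/(2·TP+FP+FN)):
  greeting: TP=268, FP=170+219=389, FN=137+119=256 → 536/1181 = 0.4539
  order: TP=288, FP=137+204=341, FN=170+180=350 → 576/1267 = 0.4546
  other: TP=288, FP=119+180=299, FN=219+204=423 → 576/1298 = 0.4438
Macro-F1 score = mean = (0.4539 + 0.4546 + 0.4438) / 3 = 0.451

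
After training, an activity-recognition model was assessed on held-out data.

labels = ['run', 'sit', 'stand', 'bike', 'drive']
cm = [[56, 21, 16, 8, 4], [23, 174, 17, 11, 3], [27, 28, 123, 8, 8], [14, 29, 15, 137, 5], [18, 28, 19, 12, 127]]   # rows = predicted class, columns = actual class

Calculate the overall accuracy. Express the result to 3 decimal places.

Accuracy = trace / total = (56+174+123+137+127=617) / 931 = 617/931 = 0.663

0.663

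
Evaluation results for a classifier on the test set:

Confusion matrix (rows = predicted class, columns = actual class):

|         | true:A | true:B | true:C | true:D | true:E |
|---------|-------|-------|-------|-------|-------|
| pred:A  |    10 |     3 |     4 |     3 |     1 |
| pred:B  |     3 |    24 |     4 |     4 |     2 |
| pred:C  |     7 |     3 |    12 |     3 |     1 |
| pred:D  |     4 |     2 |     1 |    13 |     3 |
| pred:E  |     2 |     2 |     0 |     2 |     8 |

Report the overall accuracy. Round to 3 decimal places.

Accuracy = trace / total = (10+24+12+13+8=67) / 121 = 67/121 = 0.554

0.554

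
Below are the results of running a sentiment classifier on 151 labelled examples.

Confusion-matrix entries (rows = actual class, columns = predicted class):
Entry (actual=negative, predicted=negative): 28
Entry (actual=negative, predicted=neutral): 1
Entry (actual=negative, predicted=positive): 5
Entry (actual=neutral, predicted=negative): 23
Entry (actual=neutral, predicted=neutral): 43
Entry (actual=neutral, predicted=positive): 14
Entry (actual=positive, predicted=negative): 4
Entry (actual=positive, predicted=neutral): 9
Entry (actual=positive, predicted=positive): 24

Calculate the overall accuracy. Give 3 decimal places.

Accuracy = trace / total = (28+43+24=95) / 151 = 95/151 = 0.629

0.629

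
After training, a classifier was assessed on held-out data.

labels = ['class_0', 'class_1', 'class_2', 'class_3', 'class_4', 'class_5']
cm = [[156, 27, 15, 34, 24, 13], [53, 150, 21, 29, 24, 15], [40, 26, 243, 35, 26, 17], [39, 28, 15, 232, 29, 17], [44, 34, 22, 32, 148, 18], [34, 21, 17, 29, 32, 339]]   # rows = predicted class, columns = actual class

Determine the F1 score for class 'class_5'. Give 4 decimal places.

0.7609

Take TP from the diagonal, FP from the rest of the 'class_5' prediction marginal, FN from the rest of the 'class_5' actual marginal.
F1 score = 2·TP/(2·TP+FP+FN).
class_5: TP=339, FP=34+21+17+29+32=133, FN=13+15+17+17+18=80 → 678/891 = 0.76094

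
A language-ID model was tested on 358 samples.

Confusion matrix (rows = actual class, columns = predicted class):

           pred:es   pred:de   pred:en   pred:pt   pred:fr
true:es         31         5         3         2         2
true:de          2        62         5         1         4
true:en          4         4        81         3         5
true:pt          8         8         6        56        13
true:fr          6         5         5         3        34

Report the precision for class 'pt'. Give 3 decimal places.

Treat 'pt' as positive and all other classes as negative.
precision = TP/(TP+FP).
pt: TP=56, FP=2+1+3+3=9 → 56/65 = 0.8615

0.862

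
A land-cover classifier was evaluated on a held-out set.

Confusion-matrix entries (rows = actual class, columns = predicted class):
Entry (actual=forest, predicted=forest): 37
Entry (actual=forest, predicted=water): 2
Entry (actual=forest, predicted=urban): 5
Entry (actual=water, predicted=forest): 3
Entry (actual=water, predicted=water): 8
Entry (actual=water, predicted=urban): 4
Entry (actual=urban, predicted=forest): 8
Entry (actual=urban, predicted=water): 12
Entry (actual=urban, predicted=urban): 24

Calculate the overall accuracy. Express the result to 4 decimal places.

Accuracy = trace / total = (37+8+24=69) / 103 = 69/103 = 0.6699

0.6699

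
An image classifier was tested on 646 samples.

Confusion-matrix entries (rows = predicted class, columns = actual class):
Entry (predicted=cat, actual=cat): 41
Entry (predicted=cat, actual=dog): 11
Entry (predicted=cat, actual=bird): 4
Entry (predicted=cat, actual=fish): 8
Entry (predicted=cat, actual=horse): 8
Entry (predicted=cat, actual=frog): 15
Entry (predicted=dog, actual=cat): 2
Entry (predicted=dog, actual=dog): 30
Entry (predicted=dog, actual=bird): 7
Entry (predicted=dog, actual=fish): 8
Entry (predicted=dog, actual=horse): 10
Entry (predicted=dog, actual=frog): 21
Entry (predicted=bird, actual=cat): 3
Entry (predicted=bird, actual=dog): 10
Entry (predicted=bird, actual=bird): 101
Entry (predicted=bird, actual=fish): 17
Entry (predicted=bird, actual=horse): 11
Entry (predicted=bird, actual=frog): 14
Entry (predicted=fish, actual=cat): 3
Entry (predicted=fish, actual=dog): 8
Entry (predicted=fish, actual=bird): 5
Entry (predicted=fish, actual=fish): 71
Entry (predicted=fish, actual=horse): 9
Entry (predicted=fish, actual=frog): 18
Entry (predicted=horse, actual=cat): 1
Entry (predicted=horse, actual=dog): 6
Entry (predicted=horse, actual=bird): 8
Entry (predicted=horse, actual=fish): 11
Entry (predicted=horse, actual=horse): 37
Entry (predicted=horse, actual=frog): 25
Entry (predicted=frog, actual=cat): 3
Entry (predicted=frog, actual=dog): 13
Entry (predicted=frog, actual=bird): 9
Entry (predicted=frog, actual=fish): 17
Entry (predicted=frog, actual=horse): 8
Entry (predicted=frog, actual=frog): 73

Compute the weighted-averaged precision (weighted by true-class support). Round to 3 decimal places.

Per-class precision (TP/(TP+FP)):
  cat: TP=41, FP=11+4+8+8+15=46 → 41/87 = 0.4713
  dog: TP=30, FP=2+7+8+10+21=48 → 30/78 = 0.3846
  bird: TP=101, FP=3+10+17+11+14=55 → 101/156 = 0.6474
  fish: TP=71, FP=3+8+5+9+18=43 → 71/114 = 0.6228
  horse: TP=37, FP=1+6+8+11+25=51 → 37/88 = 0.4205
  frog: TP=73, FP=3+13+9+17+8=50 → 73/123 = 0.5935
Weighted-precision = Σ (supportᵢ/N)·precisionᵢ with N=646: (53/646)·0.4713 + (78/646)·0.3846 + (134/646)·0.6474 + (132/646)·0.6228 + (83/646)·0.4205 + (166/646)·0.5935 = 0.553

0.553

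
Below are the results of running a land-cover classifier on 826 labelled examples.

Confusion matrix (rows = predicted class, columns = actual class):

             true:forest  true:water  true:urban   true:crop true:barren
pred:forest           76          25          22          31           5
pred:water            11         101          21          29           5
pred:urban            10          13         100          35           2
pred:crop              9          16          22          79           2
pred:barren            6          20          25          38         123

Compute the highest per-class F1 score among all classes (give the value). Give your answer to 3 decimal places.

0.705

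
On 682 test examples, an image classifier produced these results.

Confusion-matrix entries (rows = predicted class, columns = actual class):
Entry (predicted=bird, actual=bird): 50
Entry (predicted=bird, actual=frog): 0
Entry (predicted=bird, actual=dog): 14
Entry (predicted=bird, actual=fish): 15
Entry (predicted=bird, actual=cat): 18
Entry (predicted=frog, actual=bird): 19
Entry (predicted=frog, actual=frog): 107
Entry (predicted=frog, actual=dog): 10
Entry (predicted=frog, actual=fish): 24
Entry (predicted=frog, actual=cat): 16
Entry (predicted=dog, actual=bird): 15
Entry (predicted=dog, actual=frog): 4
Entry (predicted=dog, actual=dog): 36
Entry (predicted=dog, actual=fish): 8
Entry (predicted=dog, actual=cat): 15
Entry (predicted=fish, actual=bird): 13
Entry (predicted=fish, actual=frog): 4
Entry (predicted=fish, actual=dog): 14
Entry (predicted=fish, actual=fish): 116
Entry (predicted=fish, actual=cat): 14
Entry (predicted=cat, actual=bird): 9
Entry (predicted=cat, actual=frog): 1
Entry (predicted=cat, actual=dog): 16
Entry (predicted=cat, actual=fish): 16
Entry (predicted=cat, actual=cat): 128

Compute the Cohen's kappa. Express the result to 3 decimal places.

Observed agreement pₒ = trace/N = 437/682 = 0.6408
Expected agreement pₑ = Σ (rowᵢ·colᵢ)/N² = (106·97 + 116·176 + 90·78 + 179·161 + 191·170)/682² = 0.2129
κ = (pₒ − pₑ)/(1 − pₑ) = (0.6408 − 0.2129)/(1 − 0.2129) = 0.544

0.544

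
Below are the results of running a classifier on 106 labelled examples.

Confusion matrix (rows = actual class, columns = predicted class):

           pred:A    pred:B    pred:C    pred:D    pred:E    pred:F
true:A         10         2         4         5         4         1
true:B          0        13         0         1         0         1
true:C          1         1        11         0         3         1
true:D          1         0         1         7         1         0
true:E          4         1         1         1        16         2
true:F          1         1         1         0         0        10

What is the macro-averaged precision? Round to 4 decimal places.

0.6258

Per-class precision (TP/(TP+FP)):
  A: TP=10, FP=0+1+1+4+1=7 → 10/17 = 0.58824
  B: TP=13, FP=2+1+0+1+1=5 → 13/18 = 0.72222
  C: TP=11, FP=4+0+1+1+1=7 → 11/18 = 0.61111
  D: TP=7, FP=5+1+0+1+0=7 → 7/14 = 0.50000
  E: TP=16, FP=4+0+3+1+0=8 → 16/24 = 0.66667
  F: TP=10, FP=1+1+1+0+2=5 → 10/15 = 0.66667
Macro-precision = mean = (0.58824 + 0.72222 + 0.61111 + 0.50000 + 0.66667 + 0.66667) / 6 = 0.6258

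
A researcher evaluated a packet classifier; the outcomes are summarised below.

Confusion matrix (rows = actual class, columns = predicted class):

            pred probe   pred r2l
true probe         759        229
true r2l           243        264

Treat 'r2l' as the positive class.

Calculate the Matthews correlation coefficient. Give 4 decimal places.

0.2909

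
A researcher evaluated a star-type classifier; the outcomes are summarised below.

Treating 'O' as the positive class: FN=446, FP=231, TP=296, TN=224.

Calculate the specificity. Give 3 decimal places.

0.492

Specificity = TN/(TN+FP) = 224/(224+231) = 0.492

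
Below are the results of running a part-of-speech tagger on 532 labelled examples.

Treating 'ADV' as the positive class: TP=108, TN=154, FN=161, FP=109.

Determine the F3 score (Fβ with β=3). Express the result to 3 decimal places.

0.409

Fβ = (1+β²)·TP / ((1+β²)·TP + β²·FN + FP), with β²=9
= 10·108 / (10·108 + 9·161 + 109) = 0.409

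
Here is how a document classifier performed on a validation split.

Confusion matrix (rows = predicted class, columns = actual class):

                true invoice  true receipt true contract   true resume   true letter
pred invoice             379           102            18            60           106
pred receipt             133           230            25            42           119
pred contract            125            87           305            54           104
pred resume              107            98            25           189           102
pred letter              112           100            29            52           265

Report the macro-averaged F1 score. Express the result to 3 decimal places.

0.459

Per-class F1 score (2·TP/(2·TP+FP+FN)):
  invoice: TP=379, FP=102+18+60+106=286, FN=133+125+107+112=477 → 758/1521 = 0.4984
  receipt: TP=230, FP=133+25+42+119=319, FN=102+87+98+100=387 → 460/1166 = 0.3945
  contract: TP=305, FP=125+87+54+104=370, FN=18+25+25+29=97 → 610/1077 = 0.5664
  resume: TP=189, FP=107+98+25+102=332, FN=60+42+54+52=208 → 378/918 = 0.4118
  letter: TP=265, FP=112+100+29+52=293, FN=106+119+104+102=431 → 530/1254 = 0.4226
Macro-F1 score = mean = (0.4984 + 0.3945 + 0.5664 + 0.4118 + 0.4226) / 5 = 0.459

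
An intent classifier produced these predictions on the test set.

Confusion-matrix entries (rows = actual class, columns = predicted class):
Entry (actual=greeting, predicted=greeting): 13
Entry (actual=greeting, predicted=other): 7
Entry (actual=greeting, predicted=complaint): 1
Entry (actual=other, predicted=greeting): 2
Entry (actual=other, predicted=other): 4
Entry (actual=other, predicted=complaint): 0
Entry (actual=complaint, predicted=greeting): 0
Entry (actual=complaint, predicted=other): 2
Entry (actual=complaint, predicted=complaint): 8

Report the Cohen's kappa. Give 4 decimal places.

0.4989

Observed agreement pₒ = trace/N = 25/37 = 0.67568
Expected agreement pₑ = Σ (rowᵢ·colᵢ)/N² = (21·15 + 6·13 + 10·9)/37² = 0.35281
κ = (pₒ − pₑ)/(1 − pₑ) = (0.67568 − 0.35281)/(1 − 0.35281) = 0.4989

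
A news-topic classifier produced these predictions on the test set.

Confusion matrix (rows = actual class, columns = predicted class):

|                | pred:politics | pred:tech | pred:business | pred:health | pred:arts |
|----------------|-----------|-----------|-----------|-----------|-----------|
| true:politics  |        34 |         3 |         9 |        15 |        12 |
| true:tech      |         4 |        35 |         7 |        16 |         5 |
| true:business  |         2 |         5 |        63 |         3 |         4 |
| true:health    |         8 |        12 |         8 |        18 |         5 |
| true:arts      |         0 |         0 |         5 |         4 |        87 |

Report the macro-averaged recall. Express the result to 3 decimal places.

0.613

Per-class recall (TP/(TP+FN)):
  politics: TP=34, FN=3+9+15+12=39 → 34/73 = 0.4658
  tech: TP=35, FN=4+7+16+5=32 → 35/67 = 0.5224
  business: TP=63, FN=2+5+3+4=14 → 63/77 = 0.8182
  health: TP=18, FN=8+12+8+5=33 → 18/51 = 0.3529
  arts: TP=87, FN=0+0+5+4=9 → 87/96 = 0.9063
Macro-recall = mean = (0.4658 + 0.5224 + 0.8182 + 0.3529 + 0.9063) / 5 = 0.613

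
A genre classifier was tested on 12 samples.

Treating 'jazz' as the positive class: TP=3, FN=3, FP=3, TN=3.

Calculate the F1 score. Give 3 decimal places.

Precision = TP/(TP+FP) = 3/6 = 0.5000
Recall = TP/(TP+FN) = 3/6 = 0.5000
F1 = 2·TP/(2·TP+FP+FN) = 6/12 = 0.500

0.500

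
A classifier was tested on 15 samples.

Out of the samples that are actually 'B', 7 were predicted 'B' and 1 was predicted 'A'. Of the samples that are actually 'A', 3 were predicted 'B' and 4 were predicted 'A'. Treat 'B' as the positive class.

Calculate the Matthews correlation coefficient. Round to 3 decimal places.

0.472

MCC = (TP·TN − FP·FN) / √((TP+FP)(TP+FN)(TN+FP)(TN+FN))
Numerator = 7·4 − 3·1 = 25
Denominator = √(10·8·7·5) = √2800 = 52.9150
MCC = 25 / 52.9150 = 0.472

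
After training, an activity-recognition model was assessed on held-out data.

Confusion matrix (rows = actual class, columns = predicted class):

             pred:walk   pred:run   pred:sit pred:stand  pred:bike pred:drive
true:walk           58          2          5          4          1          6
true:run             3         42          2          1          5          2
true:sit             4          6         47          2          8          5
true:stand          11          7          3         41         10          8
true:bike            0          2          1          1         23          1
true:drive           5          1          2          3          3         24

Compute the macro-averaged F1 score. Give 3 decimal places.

0.661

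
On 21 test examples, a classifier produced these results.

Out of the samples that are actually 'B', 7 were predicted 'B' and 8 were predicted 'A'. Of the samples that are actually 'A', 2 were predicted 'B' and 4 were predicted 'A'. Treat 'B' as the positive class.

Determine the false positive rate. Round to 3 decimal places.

FPR = FP/(FP+TN) = 2/(2+4) = 0.333

0.333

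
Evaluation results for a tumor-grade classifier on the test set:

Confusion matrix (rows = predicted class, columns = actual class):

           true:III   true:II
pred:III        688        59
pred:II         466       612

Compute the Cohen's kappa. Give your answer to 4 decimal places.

0.4510

Observed agreement pₒ = trace/N = 1300/1825 = 0.71233
Expected agreement pₑ = Σ (rowᵢ·colᵢ)/N² = (1154·747 + 671·1078)/1825² = 0.47600
κ = (pₒ − pₑ)/(1 − pₑ) = (0.71233 − 0.47600)/(1 − 0.47600) = 0.4510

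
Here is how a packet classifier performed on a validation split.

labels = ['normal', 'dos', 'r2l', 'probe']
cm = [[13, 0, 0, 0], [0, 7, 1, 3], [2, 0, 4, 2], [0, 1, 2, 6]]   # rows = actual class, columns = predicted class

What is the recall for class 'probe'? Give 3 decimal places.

0.667

One-vs-rest for 'probe': TP = diagonal; FP = other classes predicted 'probe'; FN = 'probe' predicted as other.
recall = TP/(TP+FN).
probe: TP=6, FN=0+1+2=3 → 6/9 = 0.6667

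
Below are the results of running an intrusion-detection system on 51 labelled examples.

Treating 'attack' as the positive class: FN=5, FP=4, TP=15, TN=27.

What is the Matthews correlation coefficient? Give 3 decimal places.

MCC = (TP·TN − FP·FN) / √((TP+FP)(TP+FN)(TN+FP)(TN+FN))
Numerator = 15·27 − 4·5 = 385
Denominator = √(19·20·31·32) = √376960 = 613.9707
MCC = 385 / 613.9707 = 0.627

0.627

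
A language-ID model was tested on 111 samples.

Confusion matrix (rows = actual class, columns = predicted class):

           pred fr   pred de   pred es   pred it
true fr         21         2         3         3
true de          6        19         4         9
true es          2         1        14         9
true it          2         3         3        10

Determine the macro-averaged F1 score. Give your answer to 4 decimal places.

Per-class F1 score (2·TP/(2·TP+FP+FN)):
  fr: TP=21, FP=6+2+2=10, FN=2+3+3=8 → 42/60 = 0.70000
  de: TP=19, FP=2+1+3=6, FN=6+4+9=19 → 38/63 = 0.60317
  es: TP=14, FP=3+4+3=10, FN=2+1+9=12 → 28/50 = 0.56000
  it: TP=10, FP=3+9+9=21, FN=2+3+3=8 → 20/49 = 0.40816
Macro-F1 score = mean = (0.70000 + 0.60317 + 0.56000 + 0.40816) / 4 = 0.5678

0.5678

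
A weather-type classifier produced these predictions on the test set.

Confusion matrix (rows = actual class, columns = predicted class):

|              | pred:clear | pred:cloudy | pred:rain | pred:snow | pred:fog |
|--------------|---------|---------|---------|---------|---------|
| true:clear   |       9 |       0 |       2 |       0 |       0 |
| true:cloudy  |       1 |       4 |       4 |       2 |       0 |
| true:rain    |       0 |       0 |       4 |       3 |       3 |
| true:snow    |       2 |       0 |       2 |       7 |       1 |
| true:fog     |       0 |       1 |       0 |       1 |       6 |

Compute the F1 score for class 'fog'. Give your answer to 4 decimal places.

Treat 'fog' as positive and all other classes as negative.
F1 score = 2·TP/(2·TP+FP+FN).
fog: TP=6, FP=0+0+3+1=4, FN=0+1+0+1=2 → 12/18 = 0.66667

0.6667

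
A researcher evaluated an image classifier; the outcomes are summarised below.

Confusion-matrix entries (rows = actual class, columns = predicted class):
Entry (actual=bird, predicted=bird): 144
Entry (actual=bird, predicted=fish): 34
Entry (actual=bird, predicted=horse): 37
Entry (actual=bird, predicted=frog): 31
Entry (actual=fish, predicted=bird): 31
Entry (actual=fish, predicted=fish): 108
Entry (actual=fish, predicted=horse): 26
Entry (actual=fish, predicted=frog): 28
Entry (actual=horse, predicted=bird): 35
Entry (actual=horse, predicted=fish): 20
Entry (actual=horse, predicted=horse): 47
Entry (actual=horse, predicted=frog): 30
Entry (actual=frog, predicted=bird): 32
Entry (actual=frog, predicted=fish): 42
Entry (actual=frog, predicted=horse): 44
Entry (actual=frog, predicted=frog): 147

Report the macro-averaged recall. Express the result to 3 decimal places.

Per-class recall (TP/(TP+FN)):
  bird: TP=144, FN=34+37+31=102 → 144/246 = 0.5854
  fish: TP=108, FN=31+26+28=85 → 108/193 = 0.5596
  horse: TP=47, FN=35+20+30=85 → 47/132 = 0.3561
  frog: TP=147, FN=32+42+44=118 → 147/265 = 0.5547
Macro-recall = mean = (0.5854 + 0.5596 + 0.3561 + 0.5547) / 4 = 0.514

0.514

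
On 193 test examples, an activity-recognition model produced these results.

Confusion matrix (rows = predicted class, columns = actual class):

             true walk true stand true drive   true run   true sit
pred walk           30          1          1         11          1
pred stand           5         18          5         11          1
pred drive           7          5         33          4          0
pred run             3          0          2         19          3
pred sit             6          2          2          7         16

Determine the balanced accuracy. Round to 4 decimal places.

0.6351

Balanced accuracy = mean of per-class recall.
  walk: recall = 30/51 = 0.58824
  stand: recall = 18/26 = 0.69231
  drive: recall = 33/43 = 0.76744
  run: recall = 19/52 = 0.36538
  sit: recall = 16/21 = 0.76190
Mean = (0.58824 + 0.69231 + 0.76744 + 0.36538 + 0.76190) / 5 = 0.6351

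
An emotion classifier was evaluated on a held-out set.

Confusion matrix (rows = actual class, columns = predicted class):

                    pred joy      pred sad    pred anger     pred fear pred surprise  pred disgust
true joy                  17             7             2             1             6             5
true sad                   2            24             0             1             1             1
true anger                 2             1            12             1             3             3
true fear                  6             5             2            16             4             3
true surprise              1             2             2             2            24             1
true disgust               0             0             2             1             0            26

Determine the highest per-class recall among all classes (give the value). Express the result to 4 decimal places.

Per-class recall (TP/(TP+FN)):
  joy: TP=17, FN=7+2+1+6+5=21 → 17/38 = 0.44737
  sad: TP=24, FN=2+0+1+1+1=5 → 24/29 = 0.82759
  anger: TP=12, FN=2+1+1+3+3=10 → 12/22 = 0.54545
  fear: TP=16, FN=6+5+2+4+3=20 → 16/36 = 0.44444
  surprise: TP=24, FN=1+2+2+2+1=8 → 24/32 = 0.75000
  disgust: TP=26, FN=0+0+2+1+0=3 → 26/29 = 0.89655
Highest is class 'disgust' with recall = 0.8966.

0.8966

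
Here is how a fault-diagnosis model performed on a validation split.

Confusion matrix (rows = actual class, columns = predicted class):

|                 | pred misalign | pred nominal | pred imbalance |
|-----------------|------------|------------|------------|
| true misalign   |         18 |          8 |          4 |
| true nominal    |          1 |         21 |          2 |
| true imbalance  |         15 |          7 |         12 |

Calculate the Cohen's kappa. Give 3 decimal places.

0.380

Observed agreement pₒ = trace/N = 51/88 = 0.5795
Expected agreement pₑ = Σ (rowᵢ·colᵢ)/N² = (30·34 + 24·36 + 34·18)/88² = 0.3223
κ = (pₒ − pₑ)/(1 − pₑ) = (0.5795 − 0.3223)/(1 − 0.3223) = 0.380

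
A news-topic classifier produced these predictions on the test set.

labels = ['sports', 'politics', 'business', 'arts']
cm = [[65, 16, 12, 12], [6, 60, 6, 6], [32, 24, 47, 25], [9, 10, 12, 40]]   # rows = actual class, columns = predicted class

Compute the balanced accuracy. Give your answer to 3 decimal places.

Balanced accuracy = mean of per-class recall.
  sports: recall = 65/105 = 0.6190
  politics: recall = 60/78 = 0.7692
  business: recall = 47/128 = 0.3672
  arts: recall = 40/71 = 0.5634
Mean = (0.6190 + 0.7692 + 0.3672 + 0.5634) / 4 = 0.580

0.580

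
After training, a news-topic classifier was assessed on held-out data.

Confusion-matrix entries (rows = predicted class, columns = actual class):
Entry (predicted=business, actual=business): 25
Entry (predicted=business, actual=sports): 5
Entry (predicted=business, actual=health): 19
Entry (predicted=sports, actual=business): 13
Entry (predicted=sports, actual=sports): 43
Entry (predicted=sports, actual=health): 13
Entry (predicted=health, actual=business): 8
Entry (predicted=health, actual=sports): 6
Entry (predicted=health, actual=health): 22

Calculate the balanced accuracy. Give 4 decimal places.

0.5824

Balanced accuracy = mean of per-class recall.
  business: recall = 25/46 = 0.54348
  sports: recall = 43/54 = 0.79630
  health: recall = 22/54 = 0.40741
Mean = (0.54348 + 0.79630 + 0.40741) / 3 = 0.5824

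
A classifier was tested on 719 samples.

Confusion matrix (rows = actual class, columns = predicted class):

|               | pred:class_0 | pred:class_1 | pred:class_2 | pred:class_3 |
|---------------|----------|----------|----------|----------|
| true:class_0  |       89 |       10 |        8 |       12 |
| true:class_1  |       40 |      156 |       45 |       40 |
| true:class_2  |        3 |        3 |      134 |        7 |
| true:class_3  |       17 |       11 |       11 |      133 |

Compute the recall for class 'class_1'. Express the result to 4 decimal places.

Treat 'class_1' as positive and all other classes as negative.
recall = TP/(TP+FN).
class_1: TP=156, FN=40+45+40=125 → 156/281 = 0.55516

0.5552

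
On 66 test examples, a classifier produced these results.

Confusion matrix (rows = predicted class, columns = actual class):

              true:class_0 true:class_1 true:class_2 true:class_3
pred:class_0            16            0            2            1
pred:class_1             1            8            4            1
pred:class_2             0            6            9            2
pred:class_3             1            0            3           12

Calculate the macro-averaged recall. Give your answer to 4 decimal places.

0.6776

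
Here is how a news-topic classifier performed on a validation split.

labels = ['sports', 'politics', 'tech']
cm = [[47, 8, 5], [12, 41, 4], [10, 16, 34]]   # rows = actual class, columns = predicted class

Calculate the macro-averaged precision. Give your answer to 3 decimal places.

Per-class precision (TP/(TP+FP)):
  sports: TP=47, FP=12+10=22 → 47/69 = 0.6812
  politics: TP=41, FP=8+16=24 → 41/65 = 0.6308
  tech: TP=34, FP=5+4=9 → 34/43 = 0.7907
Macro-precision = mean = (0.6812 + 0.6308 + 0.7907) / 3 = 0.701

0.701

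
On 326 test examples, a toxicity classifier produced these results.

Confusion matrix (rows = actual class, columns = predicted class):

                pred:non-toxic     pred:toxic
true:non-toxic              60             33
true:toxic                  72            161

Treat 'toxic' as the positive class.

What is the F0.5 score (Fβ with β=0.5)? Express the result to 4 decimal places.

0.7978

Fβ = (1+β²)·TP / ((1+β²)·TP + β²·FN + FP), with β²=1/4
= 1.25·161 / (1.25·161 + 0.25·72 + 33) = 0.7978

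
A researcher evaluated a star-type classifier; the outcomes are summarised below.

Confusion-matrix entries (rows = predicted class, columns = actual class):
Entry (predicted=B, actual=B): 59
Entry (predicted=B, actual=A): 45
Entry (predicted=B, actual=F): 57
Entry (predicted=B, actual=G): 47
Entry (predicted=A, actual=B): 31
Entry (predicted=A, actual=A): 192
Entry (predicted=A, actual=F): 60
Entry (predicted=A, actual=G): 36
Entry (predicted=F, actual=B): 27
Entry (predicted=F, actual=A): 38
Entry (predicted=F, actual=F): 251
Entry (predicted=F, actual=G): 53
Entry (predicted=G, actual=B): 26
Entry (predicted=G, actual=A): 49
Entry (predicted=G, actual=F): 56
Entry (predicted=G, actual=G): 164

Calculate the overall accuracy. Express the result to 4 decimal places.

Accuracy = trace / total = (59+192+251+164=666) / 1191 = 666/1191 = 0.5592

0.5592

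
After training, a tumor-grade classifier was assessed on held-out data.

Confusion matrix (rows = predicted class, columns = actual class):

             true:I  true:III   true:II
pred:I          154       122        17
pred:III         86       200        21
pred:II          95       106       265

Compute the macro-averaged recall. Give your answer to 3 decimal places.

Per-class recall (TP/(TP+FN)):
  I: TP=154, FN=86+95=181 → 154/335 = 0.4597
  III: TP=200, FN=122+106=228 → 200/428 = 0.4673
  II: TP=265, FN=17+21=38 → 265/303 = 0.8746
Macro-recall = mean = (0.4597 + 0.4673 + 0.8746) / 3 = 0.601

0.601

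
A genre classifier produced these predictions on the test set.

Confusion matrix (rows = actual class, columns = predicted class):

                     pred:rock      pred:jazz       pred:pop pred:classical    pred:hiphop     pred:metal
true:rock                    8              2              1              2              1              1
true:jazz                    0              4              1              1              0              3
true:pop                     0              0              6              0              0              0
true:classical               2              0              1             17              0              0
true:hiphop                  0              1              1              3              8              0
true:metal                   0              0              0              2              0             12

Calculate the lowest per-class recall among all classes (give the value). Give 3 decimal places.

Per-class recall (TP/(TP+FN)):
  rock: TP=8, FN=2+1+2+1+1=7 → 8/15 = 0.5333
  jazz: TP=4, FN=0+1+1+0+3=5 → 4/9 = 0.4444
  pop: TP=6, FN=0+0+0+0+0=0 → 6/6 = 1.0000
  classical: TP=17, FN=2+0+1+0+0=3 → 17/20 = 0.8500
  hiphop: TP=8, FN=0+1+1+3+0=5 → 8/13 = 0.6154
  metal: TP=12, FN=0+0+0+2+0=2 → 12/14 = 0.8571
Lowest is class 'jazz' with recall = 0.444.

0.444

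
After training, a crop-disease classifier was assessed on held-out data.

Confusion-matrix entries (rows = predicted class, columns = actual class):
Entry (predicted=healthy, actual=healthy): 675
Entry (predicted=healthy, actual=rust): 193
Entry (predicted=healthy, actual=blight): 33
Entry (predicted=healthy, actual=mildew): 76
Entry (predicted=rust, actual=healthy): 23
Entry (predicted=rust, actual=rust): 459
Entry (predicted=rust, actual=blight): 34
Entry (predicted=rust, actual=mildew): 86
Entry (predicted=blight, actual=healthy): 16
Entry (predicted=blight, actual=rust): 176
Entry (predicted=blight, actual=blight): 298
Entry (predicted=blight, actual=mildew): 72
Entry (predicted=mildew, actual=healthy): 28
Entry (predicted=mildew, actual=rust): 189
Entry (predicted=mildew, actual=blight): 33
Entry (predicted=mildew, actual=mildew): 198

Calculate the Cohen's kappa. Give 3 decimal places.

0.498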